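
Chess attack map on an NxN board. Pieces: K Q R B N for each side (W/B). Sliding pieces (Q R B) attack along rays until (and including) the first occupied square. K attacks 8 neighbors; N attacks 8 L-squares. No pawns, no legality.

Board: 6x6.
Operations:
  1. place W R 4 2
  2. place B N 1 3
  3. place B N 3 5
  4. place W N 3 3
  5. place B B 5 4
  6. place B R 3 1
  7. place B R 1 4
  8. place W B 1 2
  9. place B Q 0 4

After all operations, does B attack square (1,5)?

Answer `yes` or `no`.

Op 1: place WR@(4,2)
Op 2: place BN@(1,3)
Op 3: place BN@(3,5)
Op 4: place WN@(3,3)
Op 5: place BB@(5,4)
Op 6: place BR@(3,1)
Op 7: place BR@(1,4)
Op 8: place WB@(1,2)
Op 9: place BQ@(0,4)
Per-piece attacks for B:
  BQ@(0,4): attacks (0,5) (0,3) (0,2) (0,1) (0,0) (1,4) (1,5) (1,3) [ray(1,0) blocked at (1,4); ray(1,-1) blocked at (1,3)]
  BN@(1,3): attacks (2,5) (3,4) (0,5) (2,1) (3,2) (0,1)
  BR@(1,4): attacks (1,5) (1,3) (2,4) (3,4) (4,4) (5,4) (0,4) [ray(0,-1) blocked at (1,3); ray(1,0) blocked at (5,4); ray(-1,0) blocked at (0,4)]
  BR@(3,1): attacks (3,2) (3,3) (3,0) (4,1) (5,1) (2,1) (1,1) (0,1) [ray(0,1) blocked at (3,3)]
  BN@(3,5): attacks (4,3) (5,4) (2,3) (1,4)
  BB@(5,4): attacks (4,5) (4,3) (3,2) (2,1) (1,0)
B attacks (1,5): yes

Answer: yes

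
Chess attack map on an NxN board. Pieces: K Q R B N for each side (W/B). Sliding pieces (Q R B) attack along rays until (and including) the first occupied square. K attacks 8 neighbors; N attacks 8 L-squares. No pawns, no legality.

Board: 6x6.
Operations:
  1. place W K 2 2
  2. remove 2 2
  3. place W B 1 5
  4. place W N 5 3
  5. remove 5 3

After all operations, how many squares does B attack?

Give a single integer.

Answer: 0

Derivation:
Op 1: place WK@(2,2)
Op 2: remove (2,2)
Op 3: place WB@(1,5)
Op 4: place WN@(5,3)
Op 5: remove (5,3)
Per-piece attacks for B:
Union (0 distinct): (none)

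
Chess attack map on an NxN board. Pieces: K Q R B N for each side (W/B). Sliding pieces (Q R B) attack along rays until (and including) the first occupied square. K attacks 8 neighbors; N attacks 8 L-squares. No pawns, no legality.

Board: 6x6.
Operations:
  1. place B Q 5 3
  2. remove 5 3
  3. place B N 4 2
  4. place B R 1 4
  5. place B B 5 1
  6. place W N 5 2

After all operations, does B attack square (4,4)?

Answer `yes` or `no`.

Answer: yes

Derivation:
Op 1: place BQ@(5,3)
Op 2: remove (5,3)
Op 3: place BN@(4,2)
Op 4: place BR@(1,4)
Op 5: place BB@(5,1)
Op 6: place WN@(5,2)
Per-piece attacks for B:
  BR@(1,4): attacks (1,5) (1,3) (1,2) (1,1) (1,0) (2,4) (3,4) (4,4) (5,4) (0,4)
  BN@(4,2): attacks (5,4) (3,4) (2,3) (5,0) (3,0) (2,1)
  BB@(5,1): attacks (4,2) (4,0) [ray(-1,1) blocked at (4,2)]
B attacks (4,4): yes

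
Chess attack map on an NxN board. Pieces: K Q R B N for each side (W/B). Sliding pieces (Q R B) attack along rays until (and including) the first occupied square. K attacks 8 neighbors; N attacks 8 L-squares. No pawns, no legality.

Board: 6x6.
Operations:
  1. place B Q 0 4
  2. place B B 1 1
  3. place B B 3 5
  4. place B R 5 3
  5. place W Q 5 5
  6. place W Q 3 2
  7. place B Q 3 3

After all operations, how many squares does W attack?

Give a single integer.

Op 1: place BQ@(0,4)
Op 2: place BB@(1,1)
Op 3: place BB@(3,5)
Op 4: place BR@(5,3)
Op 5: place WQ@(5,5)
Op 6: place WQ@(3,2)
Op 7: place BQ@(3,3)
Per-piece attacks for W:
  WQ@(3,2): attacks (3,3) (3,1) (3,0) (4,2) (5,2) (2,2) (1,2) (0,2) (4,3) (5,4) (4,1) (5,0) (2,3) (1,4) (0,5) (2,1) (1,0) [ray(0,1) blocked at (3,3)]
  WQ@(5,5): attacks (5,4) (5,3) (4,5) (3,5) (4,4) (3,3) [ray(0,-1) blocked at (5,3); ray(-1,0) blocked at (3,5); ray(-1,-1) blocked at (3,3)]
Union (21 distinct): (0,2) (0,5) (1,0) (1,2) (1,4) (2,1) (2,2) (2,3) (3,0) (3,1) (3,3) (3,5) (4,1) (4,2) (4,3) (4,4) (4,5) (5,0) (5,2) (5,3) (5,4)

Answer: 21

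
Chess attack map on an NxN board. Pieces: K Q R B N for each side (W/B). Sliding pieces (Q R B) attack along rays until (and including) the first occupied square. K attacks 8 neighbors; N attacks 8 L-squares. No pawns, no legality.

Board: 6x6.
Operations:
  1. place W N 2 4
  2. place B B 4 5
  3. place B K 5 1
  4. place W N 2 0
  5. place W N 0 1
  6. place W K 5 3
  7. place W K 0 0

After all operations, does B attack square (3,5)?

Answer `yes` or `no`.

Answer: no

Derivation:
Op 1: place WN@(2,4)
Op 2: place BB@(4,5)
Op 3: place BK@(5,1)
Op 4: place WN@(2,0)
Op 5: place WN@(0,1)
Op 6: place WK@(5,3)
Op 7: place WK@(0,0)
Per-piece attacks for B:
  BB@(4,5): attacks (5,4) (3,4) (2,3) (1,2) (0,1) [ray(-1,-1) blocked at (0,1)]
  BK@(5,1): attacks (5,2) (5,0) (4,1) (4,2) (4,0)
B attacks (3,5): no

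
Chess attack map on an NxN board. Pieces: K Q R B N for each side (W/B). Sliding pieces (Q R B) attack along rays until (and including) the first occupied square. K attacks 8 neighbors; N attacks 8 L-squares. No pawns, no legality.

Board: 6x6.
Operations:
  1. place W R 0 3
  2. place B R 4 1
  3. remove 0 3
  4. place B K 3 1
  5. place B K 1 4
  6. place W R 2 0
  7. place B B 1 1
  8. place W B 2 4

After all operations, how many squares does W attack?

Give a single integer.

Op 1: place WR@(0,3)
Op 2: place BR@(4,1)
Op 3: remove (0,3)
Op 4: place BK@(3,1)
Op 5: place BK@(1,4)
Op 6: place WR@(2,0)
Op 7: place BB@(1,1)
Op 8: place WB@(2,4)
Per-piece attacks for W:
  WR@(2,0): attacks (2,1) (2,2) (2,3) (2,4) (3,0) (4,0) (5,0) (1,0) (0,0) [ray(0,1) blocked at (2,4)]
  WB@(2,4): attacks (3,5) (3,3) (4,2) (5,1) (1,5) (1,3) (0,2)
Union (16 distinct): (0,0) (0,2) (1,0) (1,3) (1,5) (2,1) (2,2) (2,3) (2,4) (3,0) (3,3) (3,5) (4,0) (4,2) (5,0) (5,1)

Answer: 16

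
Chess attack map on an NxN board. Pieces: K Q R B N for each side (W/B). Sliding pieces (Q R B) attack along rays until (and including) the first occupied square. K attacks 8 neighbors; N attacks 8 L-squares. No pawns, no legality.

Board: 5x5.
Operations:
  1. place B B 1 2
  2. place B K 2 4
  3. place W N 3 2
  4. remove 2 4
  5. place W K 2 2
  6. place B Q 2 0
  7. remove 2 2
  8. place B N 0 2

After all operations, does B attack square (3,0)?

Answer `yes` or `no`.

Op 1: place BB@(1,2)
Op 2: place BK@(2,4)
Op 3: place WN@(3,2)
Op 4: remove (2,4)
Op 5: place WK@(2,2)
Op 6: place BQ@(2,0)
Op 7: remove (2,2)
Op 8: place BN@(0,2)
Per-piece attacks for B:
  BN@(0,2): attacks (1,4) (2,3) (1,0) (2,1)
  BB@(1,2): attacks (2,3) (3,4) (2,1) (3,0) (0,3) (0,1)
  BQ@(2,0): attacks (2,1) (2,2) (2,3) (2,4) (3,0) (4,0) (1,0) (0,0) (3,1) (4,2) (1,1) (0,2) [ray(-1,1) blocked at (0,2)]
B attacks (3,0): yes

Answer: yes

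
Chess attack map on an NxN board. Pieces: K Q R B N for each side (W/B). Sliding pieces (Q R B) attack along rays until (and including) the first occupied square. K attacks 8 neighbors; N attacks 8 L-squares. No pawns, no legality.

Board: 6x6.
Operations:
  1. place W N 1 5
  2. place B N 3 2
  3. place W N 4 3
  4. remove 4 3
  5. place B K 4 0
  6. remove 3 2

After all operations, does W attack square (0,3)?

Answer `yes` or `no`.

Op 1: place WN@(1,5)
Op 2: place BN@(3,2)
Op 3: place WN@(4,3)
Op 4: remove (4,3)
Op 5: place BK@(4,0)
Op 6: remove (3,2)
Per-piece attacks for W:
  WN@(1,5): attacks (2,3) (3,4) (0,3)
W attacks (0,3): yes

Answer: yes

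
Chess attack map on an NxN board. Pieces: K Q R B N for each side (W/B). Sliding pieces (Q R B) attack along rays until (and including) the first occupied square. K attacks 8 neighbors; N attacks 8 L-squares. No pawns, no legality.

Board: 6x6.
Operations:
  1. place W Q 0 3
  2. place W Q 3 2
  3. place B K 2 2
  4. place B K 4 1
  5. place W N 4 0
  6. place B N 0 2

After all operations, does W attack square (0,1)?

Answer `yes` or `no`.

Op 1: place WQ@(0,3)
Op 2: place WQ@(3,2)
Op 3: place BK@(2,2)
Op 4: place BK@(4,1)
Op 5: place WN@(4,0)
Op 6: place BN@(0,2)
Per-piece attacks for W:
  WQ@(0,3): attacks (0,4) (0,5) (0,2) (1,3) (2,3) (3,3) (4,3) (5,3) (1,4) (2,5) (1,2) (2,1) (3,0) [ray(0,-1) blocked at (0,2)]
  WQ@(3,2): attacks (3,3) (3,4) (3,5) (3,1) (3,0) (4,2) (5,2) (2,2) (4,3) (5,4) (4,1) (2,3) (1,4) (0,5) (2,1) (1,0) [ray(-1,0) blocked at (2,2); ray(1,-1) blocked at (4,1)]
  WN@(4,0): attacks (5,2) (3,2) (2,1)
W attacks (0,1): no

Answer: no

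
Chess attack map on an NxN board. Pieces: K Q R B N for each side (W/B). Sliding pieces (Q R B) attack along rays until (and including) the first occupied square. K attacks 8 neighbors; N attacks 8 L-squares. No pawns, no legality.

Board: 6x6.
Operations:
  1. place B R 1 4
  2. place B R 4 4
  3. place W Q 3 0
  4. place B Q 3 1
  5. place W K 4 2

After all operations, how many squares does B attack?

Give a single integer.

Answer: 25

Derivation:
Op 1: place BR@(1,4)
Op 2: place BR@(4,4)
Op 3: place WQ@(3,0)
Op 4: place BQ@(3,1)
Op 5: place WK@(4,2)
Per-piece attacks for B:
  BR@(1,4): attacks (1,5) (1,3) (1,2) (1,1) (1,0) (2,4) (3,4) (4,4) (0,4) [ray(1,0) blocked at (4,4)]
  BQ@(3,1): attacks (3,2) (3,3) (3,4) (3,5) (3,0) (4,1) (5,1) (2,1) (1,1) (0,1) (4,2) (4,0) (2,2) (1,3) (0,4) (2,0) [ray(0,-1) blocked at (3,0); ray(1,1) blocked at (4,2)]
  BR@(4,4): attacks (4,5) (4,3) (4,2) (5,4) (3,4) (2,4) (1,4) [ray(0,-1) blocked at (4,2); ray(-1,0) blocked at (1,4)]
Union (25 distinct): (0,1) (0,4) (1,0) (1,1) (1,2) (1,3) (1,4) (1,5) (2,0) (2,1) (2,2) (2,4) (3,0) (3,2) (3,3) (3,4) (3,5) (4,0) (4,1) (4,2) (4,3) (4,4) (4,5) (5,1) (5,4)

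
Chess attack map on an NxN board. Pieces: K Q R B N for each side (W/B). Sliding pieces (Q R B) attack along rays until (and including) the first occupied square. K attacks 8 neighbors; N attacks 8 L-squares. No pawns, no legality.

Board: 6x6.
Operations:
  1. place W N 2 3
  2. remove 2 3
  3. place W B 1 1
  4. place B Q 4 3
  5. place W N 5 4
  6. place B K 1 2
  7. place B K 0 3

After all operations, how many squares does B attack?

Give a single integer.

Answer: 24

Derivation:
Op 1: place WN@(2,3)
Op 2: remove (2,3)
Op 3: place WB@(1,1)
Op 4: place BQ@(4,3)
Op 5: place WN@(5,4)
Op 6: place BK@(1,2)
Op 7: place BK@(0,3)
Per-piece attacks for B:
  BK@(0,3): attacks (0,4) (0,2) (1,3) (1,4) (1,2)
  BK@(1,2): attacks (1,3) (1,1) (2,2) (0,2) (2,3) (2,1) (0,3) (0,1)
  BQ@(4,3): attacks (4,4) (4,5) (4,2) (4,1) (4,0) (5,3) (3,3) (2,3) (1,3) (0,3) (5,4) (5,2) (3,4) (2,5) (3,2) (2,1) (1,0) [ray(-1,0) blocked at (0,3); ray(1,1) blocked at (5,4)]
Union (24 distinct): (0,1) (0,2) (0,3) (0,4) (1,0) (1,1) (1,2) (1,3) (1,4) (2,1) (2,2) (2,3) (2,5) (3,2) (3,3) (3,4) (4,0) (4,1) (4,2) (4,4) (4,5) (5,2) (5,3) (5,4)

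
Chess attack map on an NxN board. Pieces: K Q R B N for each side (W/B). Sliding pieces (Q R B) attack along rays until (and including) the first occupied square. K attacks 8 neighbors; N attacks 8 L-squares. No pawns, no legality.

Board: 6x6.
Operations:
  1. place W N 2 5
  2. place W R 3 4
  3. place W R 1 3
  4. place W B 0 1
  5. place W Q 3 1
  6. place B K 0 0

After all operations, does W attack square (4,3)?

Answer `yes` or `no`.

Answer: yes

Derivation:
Op 1: place WN@(2,5)
Op 2: place WR@(3,4)
Op 3: place WR@(1,3)
Op 4: place WB@(0,1)
Op 5: place WQ@(3,1)
Op 6: place BK@(0,0)
Per-piece attacks for W:
  WB@(0,1): attacks (1,2) (2,3) (3,4) (1,0) [ray(1,1) blocked at (3,4)]
  WR@(1,3): attacks (1,4) (1,5) (1,2) (1,1) (1,0) (2,3) (3,3) (4,3) (5,3) (0,3)
  WN@(2,5): attacks (3,3) (4,4) (1,3) (0,4)
  WQ@(3,1): attacks (3,2) (3,3) (3,4) (3,0) (4,1) (5,1) (2,1) (1,1) (0,1) (4,2) (5,3) (4,0) (2,2) (1,3) (2,0) [ray(0,1) blocked at (3,4); ray(-1,0) blocked at (0,1); ray(-1,1) blocked at (1,3)]
  WR@(3,4): attacks (3,5) (3,3) (3,2) (3,1) (4,4) (5,4) (2,4) (1,4) (0,4) [ray(0,-1) blocked at (3,1)]
W attacks (4,3): yes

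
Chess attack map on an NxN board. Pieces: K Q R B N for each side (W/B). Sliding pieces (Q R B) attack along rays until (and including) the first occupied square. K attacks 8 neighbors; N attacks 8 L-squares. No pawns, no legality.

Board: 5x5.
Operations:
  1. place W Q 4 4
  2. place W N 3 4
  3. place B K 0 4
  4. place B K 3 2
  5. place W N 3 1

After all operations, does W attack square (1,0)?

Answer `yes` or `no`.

Op 1: place WQ@(4,4)
Op 2: place WN@(3,4)
Op 3: place BK@(0,4)
Op 4: place BK@(3,2)
Op 5: place WN@(3,1)
Per-piece attacks for W:
  WN@(3,1): attacks (4,3) (2,3) (1,2) (1,0)
  WN@(3,4): attacks (4,2) (2,2) (1,3)
  WQ@(4,4): attacks (4,3) (4,2) (4,1) (4,0) (3,4) (3,3) (2,2) (1,1) (0,0) [ray(-1,0) blocked at (3,4)]
W attacks (1,0): yes

Answer: yes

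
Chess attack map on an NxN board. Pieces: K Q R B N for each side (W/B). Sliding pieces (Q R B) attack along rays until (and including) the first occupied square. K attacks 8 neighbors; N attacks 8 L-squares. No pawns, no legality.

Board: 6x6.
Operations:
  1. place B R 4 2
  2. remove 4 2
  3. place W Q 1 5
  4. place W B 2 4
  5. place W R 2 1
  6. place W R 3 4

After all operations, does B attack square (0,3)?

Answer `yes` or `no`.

Answer: no

Derivation:
Op 1: place BR@(4,2)
Op 2: remove (4,2)
Op 3: place WQ@(1,5)
Op 4: place WB@(2,4)
Op 5: place WR@(2,1)
Op 6: place WR@(3,4)
Per-piece attacks for B:
B attacks (0,3): no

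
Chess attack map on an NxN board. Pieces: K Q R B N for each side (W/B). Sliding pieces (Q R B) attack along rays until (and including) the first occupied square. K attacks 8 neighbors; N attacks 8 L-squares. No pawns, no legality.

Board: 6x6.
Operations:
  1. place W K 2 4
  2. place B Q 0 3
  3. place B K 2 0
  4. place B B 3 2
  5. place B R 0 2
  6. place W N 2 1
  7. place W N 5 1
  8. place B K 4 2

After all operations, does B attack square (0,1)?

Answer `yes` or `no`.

Answer: yes

Derivation:
Op 1: place WK@(2,4)
Op 2: place BQ@(0,3)
Op 3: place BK@(2,0)
Op 4: place BB@(3,2)
Op 5: place BR@(0,2)
Op 6: place WN@(2,1)
Op 7: place WN@(5,1)
Op 8: place BK@(4,2)
Per-piece attacks for B:
  BR@(0,2): attacks (0,3) (0,1) (0,0) (1,2) (2,2) (3,2) [ray(0,1) blocked at (0,3); ray(1,0) blocked at (3,2)]
  BQ@(0,3): attacks (0,4) (0,5) (0,2) (1,3) (2,3) (3,3) (4,3) (5,3) (1,4) (2,5) (1,2) (2,1) [ray(0,-1) blocked at (0,2); ray(1,-1) blocked at (2,1)]
  BK@(2,0): attacks (2,1) (3,0) (1,0) (3,1) (1,1)
  BB@(3,2): attacks (4,3) (5,4) (4,1) (5,0) (2,3) (1,4) (0,5) (2,1) [ray(-1,-1) blocked at (2,1)]
  BK@(4,2): attacks (4,3) (4,1) (5,2) (3,2) (5,3) (5,1) (3,3) (3,1)
B attacks (0,1): yes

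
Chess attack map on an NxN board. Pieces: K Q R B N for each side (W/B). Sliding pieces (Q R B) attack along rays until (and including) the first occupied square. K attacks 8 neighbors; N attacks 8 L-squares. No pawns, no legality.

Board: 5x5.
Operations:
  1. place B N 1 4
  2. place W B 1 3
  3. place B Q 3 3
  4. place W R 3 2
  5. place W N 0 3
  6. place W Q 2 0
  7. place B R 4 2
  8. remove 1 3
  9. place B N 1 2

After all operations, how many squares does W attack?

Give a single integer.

Answer: 14

Derivation:
Op 1: place BN@(1,4)
Op 2: place WB@(1,3)
Op 3: place BQ@(3,3)
Op 4: place WR@(3,2)
Op 5: place WN@(0,3)
Op 6: place WQ@(2,0)
Op 7: place BR@(4,2)
Op 8: remove (1,3)
Op 9: place BN@(1,2)
Per-piece attacks for W:
  WN@(0,3): attacks (2,4) (1,1) (2,2)
  WQ@(2,0): attacks (2,1) (2,2) (2,3) (2,4) (3,0) (4,0) (1,0) (0,0) (3,1) (4,2) (1,1) (0,2) [ray(1,1) blocked at (4,2)]
  WR@(3,2): attacks (3,3) (3,1) (3,0) (4,2) (2,2) (1,2) [ray(0,1) blocked at (3,3); ray(1,0) blocked at (4,2); ray(-1,0) blocked at (1,2)]
Union (14 distinct): (0,0) (0,2) (1,0) (1,1) (1,2) (2,1) (2,2) (2,3) (2,4) (3,0) (3,1) (3,3) (4,0) (4,2)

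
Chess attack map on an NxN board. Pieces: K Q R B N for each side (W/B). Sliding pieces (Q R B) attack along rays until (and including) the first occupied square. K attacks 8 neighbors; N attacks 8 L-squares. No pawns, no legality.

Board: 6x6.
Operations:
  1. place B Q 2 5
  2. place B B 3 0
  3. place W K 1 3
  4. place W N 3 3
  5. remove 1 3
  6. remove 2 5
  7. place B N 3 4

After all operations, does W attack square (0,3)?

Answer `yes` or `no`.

Op 1: place BQ@(2,5)
Op 2: place BB@(3,0)
Op 3: place WK@(1,3)
Op 4: place WN@(3,3)
Op 5: remove (1,3)
Op 6: remove (2,5)
Op 7: place BN@(3,4)
Per-piece attacks for W:
  WN@(3,3): attacks (4,5) (5,4) (2,5) (1,4) (4,1) (5,2) (2,1) (1,2)
W attacks (0,3): no

Answer: no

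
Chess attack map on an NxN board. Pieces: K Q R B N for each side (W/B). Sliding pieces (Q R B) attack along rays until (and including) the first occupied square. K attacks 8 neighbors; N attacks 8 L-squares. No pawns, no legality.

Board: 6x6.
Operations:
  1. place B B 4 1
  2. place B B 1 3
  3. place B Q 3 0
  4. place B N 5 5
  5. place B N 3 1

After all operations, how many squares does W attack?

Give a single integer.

Op 1: place BB@(4,1)
Op 2: place BB@(1,3)
Op 3: place BQ@(3,0)
Op 4: place BN@(5,5)
Op 5: place BN@(3,1)
Per-piece attacks for W:
Union (0 distinct): (none)

Answer: 0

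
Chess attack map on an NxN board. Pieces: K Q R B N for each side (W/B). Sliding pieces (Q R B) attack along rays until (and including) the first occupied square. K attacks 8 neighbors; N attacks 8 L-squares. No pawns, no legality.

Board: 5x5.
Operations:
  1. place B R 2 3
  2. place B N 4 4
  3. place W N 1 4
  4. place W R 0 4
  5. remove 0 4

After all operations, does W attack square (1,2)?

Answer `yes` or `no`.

Answer: no

Derivation:
Op 1: place BR@(2,3)
Op 2: place BN@(4,4)
Op 3: place WN@(1,4)
Op 4: place WR@(0,4)
Op 5: remove (0,4)
Per-piece attacks for W:
  WN@(1,4): attacks (2,2) (3,3) (0,2)
W attacks (1,2): no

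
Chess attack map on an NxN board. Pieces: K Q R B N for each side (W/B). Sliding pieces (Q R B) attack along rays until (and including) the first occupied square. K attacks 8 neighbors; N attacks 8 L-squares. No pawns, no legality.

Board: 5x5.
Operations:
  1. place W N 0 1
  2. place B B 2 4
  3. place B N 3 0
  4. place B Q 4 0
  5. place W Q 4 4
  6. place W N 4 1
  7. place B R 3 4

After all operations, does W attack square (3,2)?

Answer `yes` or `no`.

Answer: no

Derivation:
Op 1: place WN@(0,1)
Op 2: place BB@(2,4)
Op 3: place BN@(3,0)
Op 4: place BQ@(4,0)
Op 5: place WQ@(4,4)
Op 6: place WN@(4,1)
Op 7: place BR@(3,4)
Per-piece attacks for W:
  WN@(0,1): attacks (1,3) (2,2) (2,0)
  WN@(4,1): attacks (3,3) (2,2) (2,0)
  WQ@(4,4): attacks (4,3) (4,2) (4,1) (3,4) (3,3) (2,2) (1,1) (0,0) [ray(0,-1) blocked at (4,1); ray(-1,0) blocked at (3,4)]
W attacks (3,2): no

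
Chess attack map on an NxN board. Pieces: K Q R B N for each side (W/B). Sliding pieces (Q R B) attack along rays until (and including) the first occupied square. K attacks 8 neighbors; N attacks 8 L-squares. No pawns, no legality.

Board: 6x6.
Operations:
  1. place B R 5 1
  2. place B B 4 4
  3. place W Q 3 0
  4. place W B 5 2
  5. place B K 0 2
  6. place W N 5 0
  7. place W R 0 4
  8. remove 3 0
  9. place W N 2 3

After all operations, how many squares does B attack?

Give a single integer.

Answer: 16

Derivation:
Op 1: place BR@(5,1)
Op 2: place BB@(4,4)
Op 3: place WQ@(3,0)
Op 4: place WB@(5,2)
Op 5: place BK@(0,2)
Op 6: place WN@(5,0)
Op 7: place WR@(0,4)
Op 8: remove (3,0)
Op 9: place WN@(2,3)
Per-piece attacks for B:
  BK@(0,2): attacks (0,3) (0,1) (1,2) (1,3) (1,1)
  BB@(4,4): attacks (5,5) (5,3) (3,5) (3,3) (2,2) (1,1) (0,0)
  BR@(5,1): attacks (5,2) (5,0) (4,1) (3,1) (2,1) (1,1) (0,1) [ray(0,1) blocked at (5,2); ray(0,-1) blocked at (5,0)]
Union (16 distinct): (0,0) (0,1) (0,3) (1,1) (1,2) (1,3) (2,1) (2,2) (3,1) (3,3) (3,5) (4,1) (5,0) (5,2) (5,3) (5,5)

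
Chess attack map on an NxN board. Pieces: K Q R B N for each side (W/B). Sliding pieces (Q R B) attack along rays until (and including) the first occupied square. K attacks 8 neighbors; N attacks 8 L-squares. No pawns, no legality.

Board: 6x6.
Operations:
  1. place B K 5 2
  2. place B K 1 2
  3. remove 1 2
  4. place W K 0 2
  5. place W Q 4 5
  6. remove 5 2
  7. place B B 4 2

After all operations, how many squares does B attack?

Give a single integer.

Op 1: place BK@(5,2)
Op 2: place BK@(1,2)
Op 3: remove (1,2)
Op 4: place WK@(0,2)
Op 5: place WQ@(4,5)
Op 6: remove (5,2)
Op 7: place BB@(4,2)
Per-piece attacks for B:
  BB@(4,2): attacks (5,3) (5,1) (3,3) (2,4) (1,5) (3,1) (2,0)
Union (7 distinct): (1,5) (2,0) (2,4) (3,1) (3,3) (5,1) (5,3)

Answer: 7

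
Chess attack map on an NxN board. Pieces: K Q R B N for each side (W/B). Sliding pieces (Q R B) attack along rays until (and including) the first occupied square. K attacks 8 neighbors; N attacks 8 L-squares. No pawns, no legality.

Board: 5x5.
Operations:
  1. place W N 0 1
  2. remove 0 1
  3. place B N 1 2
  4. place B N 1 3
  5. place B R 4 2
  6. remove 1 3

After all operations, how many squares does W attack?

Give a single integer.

Op 1: place WN@(0,1)
Op 2: remove (0,1)
Op 3: place BN@(1,2)
Op 4: place BN@(1,3)
Op 5: place BR@(4,2)
Op 6: remove (1,3)
Per-piece attacks for W:
Union (0 distinct): (none)

Answer: 0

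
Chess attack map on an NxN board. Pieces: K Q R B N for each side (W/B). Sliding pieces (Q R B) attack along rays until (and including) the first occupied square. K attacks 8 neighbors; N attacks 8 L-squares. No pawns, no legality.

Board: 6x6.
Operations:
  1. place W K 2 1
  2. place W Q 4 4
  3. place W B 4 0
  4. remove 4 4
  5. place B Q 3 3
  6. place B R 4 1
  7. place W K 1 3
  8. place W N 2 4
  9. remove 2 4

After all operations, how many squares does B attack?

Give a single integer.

Op 1: place WK@(2,1)
Op 2: place WQ@(4,4)
Op 3: place WB@(4,0)
Op 4: remove (4,4)
Op 5: place BQ@(3,3)
Op 6: place BR@(4,1)
Op 7: place WK@(1,3)
Op 8: place WN@(2,4)
Op 9: remove (2,4)
Per-piece attacks for B:
  BQ@(3,3): attacks (3,4) (3,5) (3,2) (3,1) (3,0) (4,3) (5,3) (2,3) (1,3) (4,4) (5,5) (4,2) (5,1) (2,4) (1,5) (2,2) (1,1) (0,0) [ray(-1,0) blocked at (1,3)]
  BR@(4,1): attacks (4,2) (4,3) (4,4) (4,5) (4,0) (5,1) (3,1) (2,1) [ray(0,-1) blocked at (4,0); ray(-1,0) blocked at (2,1)]
Union (21 distinct): (0,0) (1,1) (1,3) (1,5) (2,1) (2,2) (2,3) (2,4) (3,0) (3,1) (3,2) (3,4) (3,5) (4,0) (4,2) (4,3) (4,4) (4,5) (5,1) (5,3) (5,5)

Answer: 21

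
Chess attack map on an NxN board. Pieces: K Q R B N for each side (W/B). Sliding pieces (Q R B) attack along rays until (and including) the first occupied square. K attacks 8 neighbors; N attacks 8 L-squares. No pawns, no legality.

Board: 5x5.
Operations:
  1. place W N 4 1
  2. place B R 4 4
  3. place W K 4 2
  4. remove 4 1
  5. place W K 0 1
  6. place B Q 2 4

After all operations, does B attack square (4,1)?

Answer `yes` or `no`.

Answer: no

Derivation:
Op 1: place WN@(4,1)
Op 2: place BR@(4,4)
Op 3: place WK@(4,2)
Op 4: remove (4,1)
Op 5: place WK@(0,1)
Op 6: place BQ@(2,4)
Per-piece attacks for B:
  BQ@(2,4): attacks (2,3) (2,2) (2,1) (2,0) (3,4) (4,4) (1,4) (0,4) (3,3) (4,2) (1,3) (0,2) [ray(1,0) blocked at (4,4); ray(1,-1) blocked at (4,2)]
  BR@(4,4): attacks (4,3) (4,2) (3,4) (2,4) [ray(0,-1) blocked at (4,2); ray(-1,0) blocked at (2,4)]
B attacks (4,1): no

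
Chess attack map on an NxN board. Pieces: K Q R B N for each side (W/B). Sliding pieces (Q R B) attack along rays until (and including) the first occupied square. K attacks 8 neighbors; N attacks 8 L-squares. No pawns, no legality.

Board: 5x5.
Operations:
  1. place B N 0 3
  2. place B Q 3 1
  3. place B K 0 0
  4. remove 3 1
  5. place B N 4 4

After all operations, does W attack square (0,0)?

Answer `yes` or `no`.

Op 1: place BN@(0,3)
Op 2: place BQ@(3,1)
Op 3: place BK@(0,0)
Op 4: remove (3,1)
Op 5: place BN@(4,4)
Per-piece attacks for W:
W attacks (0,0): no

Answer: no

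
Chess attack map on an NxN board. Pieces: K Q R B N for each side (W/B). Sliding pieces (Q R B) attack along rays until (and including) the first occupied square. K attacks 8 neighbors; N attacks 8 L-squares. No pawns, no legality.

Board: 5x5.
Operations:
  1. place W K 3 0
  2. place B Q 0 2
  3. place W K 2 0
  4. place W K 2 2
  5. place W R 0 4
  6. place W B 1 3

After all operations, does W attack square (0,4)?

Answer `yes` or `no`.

Op 1: place WK@(3,0)
Op 2: place BQ@(0,2)
Op 3: place WK@(2,0)
Op 4: place WK@(2,2)
Op 5: place WR@(0,4)
Op 6: place WB@(1,3)
Per-piece attacks for W:
  WR@(0,4): attacks (0,3) (0,2) (1,4) (2,4) (3,4) (4,4) [ray(0,-1) blocked at (0,2)]
  WB@(1,3): attacks (2,4) (2,2) (0,4) (0,2) [ray(1,-1) blocked at (2,2); ray(-1,1) blocked at (0,4); ray(-1,-1) blocked at (0,2)]
  WK@(2,0): attacks (2,1) (3,0) (1,0) (3,1) (1,1)
  WK@(2,2): attacks (2,3) (2,1) (3,2) (1,2) (3,3) (3,1) (1,3) (1,1)
  WK@(3,0): attacks (3,1) (4,0) (2,0) (4,1) (2,1)
W attacks (0,4): yes

Answer: yes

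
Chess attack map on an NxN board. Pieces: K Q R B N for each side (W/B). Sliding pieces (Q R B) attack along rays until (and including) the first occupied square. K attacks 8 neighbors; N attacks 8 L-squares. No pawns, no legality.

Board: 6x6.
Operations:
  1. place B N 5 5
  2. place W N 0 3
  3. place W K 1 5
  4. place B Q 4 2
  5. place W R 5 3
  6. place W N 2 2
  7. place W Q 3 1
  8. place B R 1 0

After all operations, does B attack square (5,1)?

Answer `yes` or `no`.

Op 1: place BN@(5,5)
Op 2: place WN@(0,3)
Op 3: place WK@(1,5)
Op 4: place BQ@(4,2)
Op 5: place WR@(5,3)
Op 6: place WN@(2,2)
Op 7: place WQ@(3,1)
Op 8: place BR@(1,0)
Per-piece attacks for B:
  BR@(1,0): attacks (1,1) (1,2) (1,3) (1,4) (1,5) (2,0) (3,0) (4,0) (5,0) (0,0) [ray(0,1) blocked at (1,5)]
  BQ@(4,2): attacks (4,3) (4,4) (4,5) (4,1) (4,0) (5,2) (3,2) (2,2) (5,3) (5,1) (3,3) (2,4) (1,5) (3,1) [ray(-1,0) blocked at (2,2); ray(1,1) blocked at (5,3); ray(-1,1) blocked at (1,5); ray(-1,-1) blocked at (3,1)]
  BN@(5,5): attacks (4,3) (3,4)
B attacks (5,1): yes

Answer: yes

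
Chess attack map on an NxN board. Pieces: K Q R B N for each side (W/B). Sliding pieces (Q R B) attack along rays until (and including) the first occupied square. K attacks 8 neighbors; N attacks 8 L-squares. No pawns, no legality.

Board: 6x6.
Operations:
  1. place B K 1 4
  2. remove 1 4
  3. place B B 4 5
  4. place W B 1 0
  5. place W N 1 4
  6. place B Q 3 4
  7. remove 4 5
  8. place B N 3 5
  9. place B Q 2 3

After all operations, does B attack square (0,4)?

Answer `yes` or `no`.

Answer: no

Derivation:
Op 1: place BK@(1,4)
Op 2: remove (1,4)
Op 3: place BB@(4,5)
Op 4: place WB@(1,0)
Op 5: place WN@(1,4)
Op 6: place BQ@(3,4)
Op 7: remove (4,5)
Op 8: place BN@(3,5)
Op 9: place BQ@(2,3)
Per-piece attacks for B:
  BQ@(2,3): attacks (2,4) (2,5) (2,2) (2,1) (2,0) (3,3) (4,3) (5,3) (1,3) (0,3) (3,4) (3,2) (4,1) (5,0) (1,4) (1,2) (0,1) [ray(1,1) blocked at (3,4); ray(-1,1) blocked at (1,4)]
  BQ@(3,4): attacks (3,5) (3,3) (3,2) (3,1) (3,0) (4,4) (5,4) (2,4) (1,4) (4,5) (4,3) (5,2) (2,5) (2,3) [ray(0,1) blocked at (3,5); ray(-1,0) blocked at (1,4); ray(-1,-1) blocked at (2,3)]
  BN@(3,5): attacks (4,3) (5,4) (2,3) (1,4)
B attacks (0,4): no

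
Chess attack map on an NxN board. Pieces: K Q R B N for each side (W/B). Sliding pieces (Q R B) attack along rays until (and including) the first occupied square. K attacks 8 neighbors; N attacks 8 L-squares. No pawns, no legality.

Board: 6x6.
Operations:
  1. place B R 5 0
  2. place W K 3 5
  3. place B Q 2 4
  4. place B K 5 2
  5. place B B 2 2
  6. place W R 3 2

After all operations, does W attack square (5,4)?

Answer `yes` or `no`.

Op 1: place BR@(5,0)
Op 2: place WK@(3,5)
Op 3: place BQ@(2,4)
Op 4: place BK@(5,2)
Op 5: place BB@(2,2)
Op 6: place WR@(3,2)
Per-piece attacks for W:
  WR@(3,2): attacks (3,3) (3,4) (3,5) (3,1) (3,0) (4,2) (5,2) (2,2) [ray(0,1) blocked at (3,5); ray(1,0) blocked at (5,2); ray(-1,0) blocked at (2,2)]
  WK@(3,5): attacks (3,4) (4,5) (2,5) (4,4) (2,4)
W attacks (5,4): no

Answer: no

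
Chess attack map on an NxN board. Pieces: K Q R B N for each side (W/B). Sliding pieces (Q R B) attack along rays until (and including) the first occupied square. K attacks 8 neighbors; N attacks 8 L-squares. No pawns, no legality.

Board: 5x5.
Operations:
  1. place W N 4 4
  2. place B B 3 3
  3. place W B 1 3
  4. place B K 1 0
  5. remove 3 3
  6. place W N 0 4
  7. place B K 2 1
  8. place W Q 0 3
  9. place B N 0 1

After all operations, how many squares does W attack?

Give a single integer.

Answer: 13

Derivation:
Op 1: place WN@(4,4)
Op 2: place BB@(3,3)
Op 3: place WB@(1,3)
Op 4: place BK@(1,0)
Op 5: remove (3,3)
Op 6: place WN@(0,4)
Op 7: place BK@(2,1)
Op 8: place WQ@(0,3)
Op 9: place BN@(0,1)
Per-piece attacks for W:
  WQ@(0,3): attacks (0,4) (0,2) (0,1) (1,3) (1,4) (1,2) (2,1) [ray(0,1) blocked at (0,4); ray(0,-1) blocked at (0,1); ray(1,0) blocked at (1,3); ray(1,-1) blocked at (2,1)]
  WN@(0,4): attacks (1,2) (2,3)
  WB@(1,3): attacks (2,4) (2,2) (3,1) (4,0) (0,4) (0,2) [ray(-1,1) blocked at (0,4)]
  WN@(4,4): attacks (3,2) (2,3)
Union (13 distinct): (0,1) (0,2) (0,4) (1,2) (1,3) (1,4) (2,1) (2,2) (2,3) (2,4) (3,1) (3,2) (4,0)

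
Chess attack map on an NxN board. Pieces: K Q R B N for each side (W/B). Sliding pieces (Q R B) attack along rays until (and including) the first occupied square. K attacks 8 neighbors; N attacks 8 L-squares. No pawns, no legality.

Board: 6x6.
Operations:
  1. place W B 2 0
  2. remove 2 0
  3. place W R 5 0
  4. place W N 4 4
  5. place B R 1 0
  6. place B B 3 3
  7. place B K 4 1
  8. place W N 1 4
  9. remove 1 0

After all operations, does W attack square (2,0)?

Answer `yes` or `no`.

Op 1: place WB@(2,0)
Op 2: remove (2,0)
Op 3: place WR@(5,0)
Op 4: place WN@(4,4)
Op 5: place BR@(1,0)
Op 6: place BB@(3,3)
Op 7: place BK@(4,1)
Op 8: place WN@(1,4)
Op 9: remove (1,0)
Per-piece attacks for W:
  WN@(1,4): attacks (3,5) (2,2) (3,3) (0,2)
  WN@(4,4): attacks (2,5) (5,2) (3,2) (2,3)
  WR@(5,0): attacks (5,1) (5,2) (5,3) (5,4) (5,5) (4,0) (3,0) (2,0) (1,0) (0,0)
W attacks (2,0): yes

Answer: yes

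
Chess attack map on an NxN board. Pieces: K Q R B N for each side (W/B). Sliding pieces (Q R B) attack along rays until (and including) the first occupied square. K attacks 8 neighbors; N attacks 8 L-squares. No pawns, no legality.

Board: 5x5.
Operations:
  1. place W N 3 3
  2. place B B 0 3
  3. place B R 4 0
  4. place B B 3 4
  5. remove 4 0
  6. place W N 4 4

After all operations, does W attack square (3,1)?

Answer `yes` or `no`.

Answer: no

Derivation:
Op 1: place WN@(3,3)
Op 2: place BB@(0,3)
Op 3: place BR@(4,0)
Op 4: place BB@(3,4)
Op 5: remove (4,0)
Op 6: place WN@(4,4)
Per-piece attacks for W:
  WN@(3,3): attacks (1,4) (4,1) (2,1) (1,2)
  WN@(4,4): attacks (3,2) (2,3)
W attacks (3,1): no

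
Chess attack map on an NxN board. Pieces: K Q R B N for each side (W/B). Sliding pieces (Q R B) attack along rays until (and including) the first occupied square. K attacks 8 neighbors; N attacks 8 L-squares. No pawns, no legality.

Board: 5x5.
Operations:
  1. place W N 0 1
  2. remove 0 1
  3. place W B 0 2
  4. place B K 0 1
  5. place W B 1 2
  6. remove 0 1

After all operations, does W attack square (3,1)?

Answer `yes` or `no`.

Op 1: place WN@(0,1)
Op 2: remove (0,1)
Op 3: place WB@(0,2)
Op 4: place BK@(0,1)
Op 5: place WB@(1,2)
Op 6: remove (0,1)
Per-piece attacks for W:
  WB@(0,2): attacks (1,3) (2,4) (1,1) (2,0)
  WB@(1,2): attacks (2,3) (3,4) (2,1) (3,0) (0,3) (0,1)
W attacks (3,1): no

Answer: no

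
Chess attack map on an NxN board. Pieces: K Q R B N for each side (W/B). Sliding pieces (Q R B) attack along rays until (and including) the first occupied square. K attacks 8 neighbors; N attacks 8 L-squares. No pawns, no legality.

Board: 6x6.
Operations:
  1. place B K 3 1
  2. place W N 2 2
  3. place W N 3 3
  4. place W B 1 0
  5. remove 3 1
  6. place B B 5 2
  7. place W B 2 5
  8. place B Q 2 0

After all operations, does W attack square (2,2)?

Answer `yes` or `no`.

Op 1: place BK@(3,1)
Op 2: place WN@(2,2)
Op 3: place WN@(3,3)
Op 4: place WB@(1,0)
Op 5: remove (3,1)
Op 6: place BB@(5,2)
Op 7: place WB@(2,5)
Op 8: place BQ@(2,0)
Per-piece attacks for W:
  WB@(1,0): attacks (2,1) (3,2) (4,3) (5,4) (0,1)
  WN@(2,2): attacks (3,4) (4,3) (1,4) (0,3) (3,0) (4,1) (1,0) (0,1)
  WB@(2,5): attacks (3,4) (4,3) (5,2) (1,4) (0,3) [ray(1,-1) blocked at (5,2)]
  WN@(3,3): attacks (4,5) (5,4) (2,5) (1,4) (4,1) (5,2) (2,1) (1,2)
W attacks (2,2): no

Answer: no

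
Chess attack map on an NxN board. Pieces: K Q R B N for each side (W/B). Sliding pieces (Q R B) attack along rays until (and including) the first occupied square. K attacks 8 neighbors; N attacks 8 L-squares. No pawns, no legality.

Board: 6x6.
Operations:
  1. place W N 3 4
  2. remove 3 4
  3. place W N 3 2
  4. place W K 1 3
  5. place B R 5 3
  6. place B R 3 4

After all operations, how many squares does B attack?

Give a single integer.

Op 1: place WN@(3,4)
Op 2: remove (3,4)
Op 3: place WN@(3,2)
Op 4: place WK@(1,3)
Op 5: place BR@(5,3)
Op 6: place BR@(3,4)
Per-piece attacks for B:
  BR@(3,4): attacks (3,5) (3,3) (3,2) (4,4) (5,4) (2,4) (1,4) (0,4) [ray(0,-1) blocked at (3,2)]
  BR@(5,3): attacks (5,4) (5,5) (5,2) (5,1) (5,0) (4,3) (3,3) (2,3) (1,3) [ray(-1,0) blocked at (1,3)]
Union (15 distinct): (0,4) (1,3) (1,4) (2,3) (2,4) (3,2) (3,3) (3,5) (4,3) (4,4) (5,0) (5,1) (5,2) (5,4) (5,5)

Answer: 15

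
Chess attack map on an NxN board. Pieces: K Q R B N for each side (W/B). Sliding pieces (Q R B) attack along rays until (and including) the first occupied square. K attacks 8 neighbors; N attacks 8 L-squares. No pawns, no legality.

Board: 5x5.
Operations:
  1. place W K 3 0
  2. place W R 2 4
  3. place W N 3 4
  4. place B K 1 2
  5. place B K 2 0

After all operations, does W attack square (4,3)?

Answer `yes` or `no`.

Op 1: place WK@(3,0)
Op 2: place WR@(2,4)
Op 3: place WN@(3,4)
Op 4: place BK@(1,2)
Op 5: place BK@(2,0)
Per-piece attacks for W:
  WR@(2,4): attacks (2,3) (2,2) (2,1) (2,0) (3,4) (1,4) (0,4) [ray(0,-1) blocked at (2,0); ray(1,0) blocked at (3,4)]
  WK@(3,0): attacks (3,1) (4,0) (2,0) (4,1) (2,1)
  WN@(3,4): attacks (4,2) (2,2) (1,3)
W attacks (4,3): no

Answer: no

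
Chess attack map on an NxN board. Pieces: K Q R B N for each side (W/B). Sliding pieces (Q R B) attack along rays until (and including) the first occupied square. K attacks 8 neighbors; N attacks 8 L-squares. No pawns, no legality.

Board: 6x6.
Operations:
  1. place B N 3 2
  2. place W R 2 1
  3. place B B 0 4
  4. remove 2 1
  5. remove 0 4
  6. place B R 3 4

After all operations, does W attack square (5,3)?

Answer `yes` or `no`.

Answer: no

Derivation:
Op 1: place BN@(3,2)
Op 2: place WR@(2,1)
Op 3: place BB@(0,4)
Op 4: remove (2,1)
Op 5: remove (0,4)
Op 6: place BR@(3,4)
Per-piece attacks for W:
W attacks (5,3): no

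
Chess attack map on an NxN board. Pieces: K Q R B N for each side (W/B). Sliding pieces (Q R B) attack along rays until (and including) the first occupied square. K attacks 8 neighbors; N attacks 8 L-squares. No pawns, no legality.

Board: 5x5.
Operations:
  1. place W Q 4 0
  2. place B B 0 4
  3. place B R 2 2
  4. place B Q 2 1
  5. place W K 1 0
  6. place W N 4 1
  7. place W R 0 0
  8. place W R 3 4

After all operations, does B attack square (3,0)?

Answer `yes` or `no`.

Op 1: place WQ@(4,0)
Op 2: place BB@(0,4)
Op 3: place BR@(2,2)
Op 4: place BQ@(2,1)
Op 5: place WK@(1,0)
Op 6: place WN@(4,1)
Op 7: place WR@(0,0)
Op 8: place WR@(3,4)
Per-piece attacks for B:
  BB@(0,4): attacks (1,3) (2,2) [ray(1,-1) blocked at (2,2)]
  BQ@(2,1): attacks (2,2) (2,0) (3,1) (4,1) (1,1) (0,1) (3,2) (4,3) (3,0) (1,2) (0,3) (1,0) [ray(0,1) blocked at (2,2); ray(1,0) blocked at (4,1); ray(-1,-1) blocked at (1,0)]
  BR@(2,2): attacks (2,3) (2,4) (2,1) (3,2) (4,2) (1,2) (0,2) [ray(0,-1) blocked at (2,1)]
B attacks (3,0): yes

Answer: yes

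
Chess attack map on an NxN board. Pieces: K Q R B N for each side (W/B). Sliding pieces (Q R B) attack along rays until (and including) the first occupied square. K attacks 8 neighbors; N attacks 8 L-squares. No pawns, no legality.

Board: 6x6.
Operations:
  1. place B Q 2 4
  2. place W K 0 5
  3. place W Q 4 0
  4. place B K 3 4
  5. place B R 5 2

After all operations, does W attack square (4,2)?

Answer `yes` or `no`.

Op 1: place BQ@(2,4)
Op 2: place WK@(0,5)
Op 3: place WQ@(4,0)
Op 4: place BK@(3,4)
Op 5: place BR@(5,2)
Per-piece attacks for W:
  WK@(0,5): attacks (0,4) (1,5) (1,4)
  WQ@(4,0): attacks (4,1) (4,2) (4,3) (4,4) (4,5) (5,0) (3,0) (2,0) (1,0) (0,0) (5,1) (3,1) (2,2) (1,3) (0,4)
W attacks (4,2): yes

Answer: yes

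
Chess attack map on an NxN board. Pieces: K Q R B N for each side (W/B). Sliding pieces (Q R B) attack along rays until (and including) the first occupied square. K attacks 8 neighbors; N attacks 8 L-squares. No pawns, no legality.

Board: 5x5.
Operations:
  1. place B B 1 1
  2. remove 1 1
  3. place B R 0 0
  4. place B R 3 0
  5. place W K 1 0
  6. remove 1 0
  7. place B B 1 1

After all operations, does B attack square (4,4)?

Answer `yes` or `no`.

Answer: yes

Derivation:
Op 1: place BB@(1,1)
Op 2: remove (1,1)
Op 3: place BR@(0,0)
Op 4: place BR@(3,0)
Op 5: place WK@(1,0)
Op 6: remove (1,0)
Op 7: place BB@(1,1)
Per-piece attacks for B:
  BR@(0,0): attacks (0,1) (0,2) (0,3) (0,4) (1,0) (2,0) (3,0) [ray(1,0) blocked at (3,0)]
  BB@(1,1): attacks (2,2) (3,3) (4,4) (2,0) (0,2) (0,0) [ray(-1,-1) blocked at (0,0)]
  BR@(3,0): attacks (3,1) (3,2) (3,3) (3,4) (4,0) (2,0) (1,0) (0,0) [ray(-1,0) blocked at (0,0)]
B attacks (4,4): yes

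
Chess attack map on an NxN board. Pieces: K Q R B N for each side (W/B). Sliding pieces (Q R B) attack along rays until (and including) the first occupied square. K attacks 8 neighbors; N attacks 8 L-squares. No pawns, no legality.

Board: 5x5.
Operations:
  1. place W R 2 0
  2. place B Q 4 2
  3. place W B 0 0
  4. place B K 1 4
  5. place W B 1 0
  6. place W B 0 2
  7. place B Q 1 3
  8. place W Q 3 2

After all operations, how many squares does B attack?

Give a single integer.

Op 1: place WR@(2,0)
Op 2: place BQ@(4,2)
Op 3: place WB@(0,0)
Op 4: place BK@(1,4)
Op 5: place WB@(1,0)
Op 6: place WB@(0,2)
Op 7: place BQ@(1,3)
Op 8: place WQ@(3,2)
Per-piece attacks for B:
  BQ@(1,3): attacks (1,4) (1,2) (1,1) (1,0) (2,3) (3,3) (4,3) (0,3) (2,4) (2,2) (3,1) (4,0) (0,4) (0,2) [ray(0,1) blocked at (1,4); ray(0,-1) blocked at (1,0); ray(-1,-1) blocked at (0,2)]
  BK@(1,4): attacks (1,3) (2,4) (0,4) (2,3) (0,3)
  BQ@(4,2): attacks (4,3) (4,4) (4,1) (4,0) (3,2) (3,3) (2,4) (3,1) (2,0) [ray(-1,0) blocked at (3,2); ray(-1,-1) blocked at (2,0)]
Union (19 distinct): (0,2) (0,3) (0,4) (1,0) (1,1) (1,2) (1,3) (1,4) (2,0) (2,2) (2,3) (2,4) (3,1) (3,2) (3,3) (4,0) (4,1) (4,3) (4,4)

Answer: 19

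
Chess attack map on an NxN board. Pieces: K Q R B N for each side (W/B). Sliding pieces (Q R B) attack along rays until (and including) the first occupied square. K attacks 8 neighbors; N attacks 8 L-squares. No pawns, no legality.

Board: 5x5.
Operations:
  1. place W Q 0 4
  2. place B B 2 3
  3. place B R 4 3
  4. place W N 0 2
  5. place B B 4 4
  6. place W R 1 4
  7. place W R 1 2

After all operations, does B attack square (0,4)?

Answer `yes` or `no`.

Answer: no

Derivation:
Op 1: place WQ@(0,4)
Op 2: place BB@(2,3)
Op 3: place BR@(4,3)
Op 4: place WN@(0,2)
Op 5: place BB@(4,4)
Op 6: place WR@(1,4)
Op 7: place WR@(1,2)
Per-piece attacks for B:
  BB@(2,3): attacks (3,4) (3,2) (4,1) (1,4) (1,2) [ray(-1,1) blocked at (1,4); ray(-1,-1) blocked at (1,2)]
  BR@(4,3): attacks (4,4) (4,2) (4,1) (4,0) (3,3) (2,3) [ray(0,1) blocked at (4,4); ray(-1,0) blocked at (2,3)]
  BB@(4,4): attacks (3,3) (2,2) (1,1) (0,0)
B attacks (0,4): no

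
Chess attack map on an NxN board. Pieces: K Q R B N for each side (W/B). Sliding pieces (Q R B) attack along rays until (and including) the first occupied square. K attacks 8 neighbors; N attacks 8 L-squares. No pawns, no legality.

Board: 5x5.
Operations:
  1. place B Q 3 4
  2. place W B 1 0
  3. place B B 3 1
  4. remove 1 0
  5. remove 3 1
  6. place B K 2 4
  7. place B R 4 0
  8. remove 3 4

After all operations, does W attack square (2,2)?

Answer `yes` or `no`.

Answer: no

Derivation:
Op 1: place BQ@(3,4)
Op 2: place WB@(1,0)
Op 3: place BB@(3,1)
Op 4: remove (1,0)
Op 5: remove (3,1)
Op 6: place BK@(2,4)
Op 7: place BR@(4,0)
Op 8: remove (3,4)
Per-piece attacks for W:
W attacks (2,2): no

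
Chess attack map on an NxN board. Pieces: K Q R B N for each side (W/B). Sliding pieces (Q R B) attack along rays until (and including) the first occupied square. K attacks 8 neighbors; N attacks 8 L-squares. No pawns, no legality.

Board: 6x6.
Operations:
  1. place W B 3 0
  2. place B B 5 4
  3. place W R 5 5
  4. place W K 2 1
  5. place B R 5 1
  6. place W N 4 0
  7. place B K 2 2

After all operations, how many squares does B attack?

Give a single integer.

Op 1: place WB@(3,0)
Op 2: place BB@(5,4)
Op 3: place WR@(5,5)
Op 4: place WK@(2,1)
Op 5: place BR@(5,1)
Op 6: place WN@(4,0)
Op 7: place BK@(2,2)
Per-piece attacks for B:
  BK@(2,2): attacks (2,3) (2,1) (3,2) (1,2) (3,3) (3,1) (1,3) (1,1)
  BR@(5,1): attacks (5,2) (5,3) (5,4) (5,0) (4,1) (3,1) (2,1) [ray(0,1) blocked at (5,4); ray(-1,0) blocked at (2,1)]
  BB@(5,4): attacks (4,5) (4,3) (3,2) (2,1) [ray(-1,-1) blocked at (2,1)]
Union (15 distinct): (1,1) (1,2) (1,3) (2,1) (2,3) (3,1) (3,2) (3,3) (4,1) (4,3) (4,5) (5,0) (5,2) (5,3) (5,4)

Answer: 15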